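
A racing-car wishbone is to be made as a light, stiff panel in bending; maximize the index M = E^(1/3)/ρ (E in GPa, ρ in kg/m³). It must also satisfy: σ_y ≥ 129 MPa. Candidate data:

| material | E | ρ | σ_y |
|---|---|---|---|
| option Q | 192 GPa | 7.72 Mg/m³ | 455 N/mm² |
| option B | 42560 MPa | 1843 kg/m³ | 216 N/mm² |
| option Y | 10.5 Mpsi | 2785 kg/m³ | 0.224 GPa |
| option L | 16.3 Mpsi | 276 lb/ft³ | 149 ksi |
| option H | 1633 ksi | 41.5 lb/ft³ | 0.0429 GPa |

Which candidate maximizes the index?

Screen on constraints: σ_y ≥ 129 MPa. Survivors: option Q, option B, option Y, option L.
After converting to SI:
  option Q: E = 192.0 GPa, ρ = 7720 kg/m³
  option B: E = 42.56 GPa, ρ = 1843 kg/m³
  option Y: E = 72.39 GPa, ρ = 2785 kg/m³
  option L: E = 112.4 GPa, ρ = 4421 kg/m³
  option B: M = 1.89×10⁻³
  option Y: M = 1.50×10⁻³
  option L: M = 1.09×10⁻³
  option Q: M = 0.747×10⁻³
Option B ranks first.

option B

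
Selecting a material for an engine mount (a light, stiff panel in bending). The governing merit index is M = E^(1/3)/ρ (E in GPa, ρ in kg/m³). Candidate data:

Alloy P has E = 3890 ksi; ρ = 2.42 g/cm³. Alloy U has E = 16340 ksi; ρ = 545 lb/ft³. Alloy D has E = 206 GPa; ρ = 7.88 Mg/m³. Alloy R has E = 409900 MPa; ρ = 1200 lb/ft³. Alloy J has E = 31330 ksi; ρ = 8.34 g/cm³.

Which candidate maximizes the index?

After converting to SI:
  alloy P: E = 26.82 GPa, ρ = 2420 kg/m³
  alloy U: E = 112.7 GPa, ρ = 8730 kg/m³
  alloy D: E = 206.0 GPa, ρ = 7880 kg/m³
  alloy R: E = 409.9 GPa, ρ = 19220 kg/m³
  alloy J: E = 216.0 GPa, ρ = 8340 kg/m³
  alloy P: M = 1.24×10⁻³
  alloy D: M = 0.749×10⁻³
  alloy J: M = 0.719×10⁻³
  alloy U: M = 0.553×10⁻³
  alloy R: M = 0.386×10⁻³
Alloy P ranks first.

alloy P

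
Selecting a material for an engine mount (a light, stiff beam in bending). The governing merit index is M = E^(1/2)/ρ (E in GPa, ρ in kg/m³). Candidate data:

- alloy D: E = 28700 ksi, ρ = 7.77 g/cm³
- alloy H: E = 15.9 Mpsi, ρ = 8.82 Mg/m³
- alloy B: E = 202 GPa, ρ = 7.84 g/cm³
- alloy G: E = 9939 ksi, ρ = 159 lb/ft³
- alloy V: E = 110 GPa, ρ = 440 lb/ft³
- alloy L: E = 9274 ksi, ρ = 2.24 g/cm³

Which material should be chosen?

alloy L

Convert each candidate to consistent units, then evaluate M:
  alloy D: E = 197.9 GPa, ρ = 7770 kg/m³
  alloy H: E = 109.6 GPa, ρ = 8820 kg/m³
  alloy B: E = 202.0 GPa, ρ = 7840 kg/m³
  alloy G: E = 68.53 GPa, ρ = 2547 kg/m³
  alloy V: E = 110.0 GPa, ρ = 7048 kg/m³
  alloy L: E = 63.94 GPa, ρ = 2240 kg/m³
  alloy L: M = 3.57×10⁻³
  alloy G: M = 3.25×10⁻³
  alloy B: M = 1.81×10⁻³
  alloy D: M = 1.81×10⁻³
  alloy V: M = 1.49×10⁻³
  alloy H: M = 1.19×10⁻³
The maximum is for alloy L.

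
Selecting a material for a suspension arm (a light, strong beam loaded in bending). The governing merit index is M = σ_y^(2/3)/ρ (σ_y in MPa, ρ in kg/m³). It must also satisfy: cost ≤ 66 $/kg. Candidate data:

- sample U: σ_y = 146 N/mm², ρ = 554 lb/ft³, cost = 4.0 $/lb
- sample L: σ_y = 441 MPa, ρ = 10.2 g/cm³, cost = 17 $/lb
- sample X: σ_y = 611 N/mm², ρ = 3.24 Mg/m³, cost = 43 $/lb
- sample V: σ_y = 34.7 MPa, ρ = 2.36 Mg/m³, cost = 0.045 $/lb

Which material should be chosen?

Screen on constraints: cost ≤ 66 $/kg. Survivors: sample U, sample L, sample V.
After converting to SI:
  sample U: σ_y = 146.0 MPa, ρ = 8874 kg/m³
  sample L: σ_y = 441.0 MPa, ρ = 10200 kg/m³
  sample V: σ_y = 34.70 MPa, ρ = 2360 kg/m³
  sample L: M = 5.68×10⁻³
  sample V: M = 4.51×10⁻³
  sample U: M = 3.12×10⁻³
Highest index: sample L.

sample L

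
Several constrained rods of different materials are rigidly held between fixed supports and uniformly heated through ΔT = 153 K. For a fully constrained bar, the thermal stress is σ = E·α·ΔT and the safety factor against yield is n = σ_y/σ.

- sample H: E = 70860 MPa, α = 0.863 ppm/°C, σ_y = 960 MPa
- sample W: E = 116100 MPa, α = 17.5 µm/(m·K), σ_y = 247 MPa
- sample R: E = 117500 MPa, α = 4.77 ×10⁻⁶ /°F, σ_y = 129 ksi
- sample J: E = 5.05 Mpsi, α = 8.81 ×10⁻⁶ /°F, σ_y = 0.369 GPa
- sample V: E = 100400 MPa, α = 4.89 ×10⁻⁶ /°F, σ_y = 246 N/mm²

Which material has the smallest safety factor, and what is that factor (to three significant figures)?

sample W, n = 0.795

Converting E to GPa, α to ×10⁻⁶/K, σ_y to MPa, then σ and n for each:
  sample H: E = 70.86, α = 0.863, σ_y = 960.0 → σ = 9.36 MPa, n = 103
  sample W: E = 116.1, α = 17.5, σ_y = 247.0 → σ = 311 MPa, n = 0.795
  sample R: E = 117.5, α = 8.59, σ_y = 889.4 → σ = 154 MPa, n = 5.76
  sample J: E = 34.82, α = 15.9, σ_y = 369.0 → σ = 84.5 MPa, n = 4.37
  sample V: E = 100.4, α = 8.80, σ_y = 246.0 → σ = 135 MPa, n = 1.82
The minimum is sample W at n = 0.795.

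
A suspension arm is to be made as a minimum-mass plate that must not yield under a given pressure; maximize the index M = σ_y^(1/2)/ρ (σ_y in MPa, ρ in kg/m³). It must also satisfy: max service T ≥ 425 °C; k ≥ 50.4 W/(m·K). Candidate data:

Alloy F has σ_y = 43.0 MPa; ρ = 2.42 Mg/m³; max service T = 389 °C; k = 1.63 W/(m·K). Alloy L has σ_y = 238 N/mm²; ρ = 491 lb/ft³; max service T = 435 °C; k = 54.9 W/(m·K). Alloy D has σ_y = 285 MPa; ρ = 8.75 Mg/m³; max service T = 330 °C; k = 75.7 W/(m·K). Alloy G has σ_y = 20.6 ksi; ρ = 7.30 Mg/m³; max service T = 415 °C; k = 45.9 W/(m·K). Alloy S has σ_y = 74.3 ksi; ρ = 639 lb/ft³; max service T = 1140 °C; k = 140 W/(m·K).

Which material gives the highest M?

Screen on constraints: max service T ≥ 425 °C; k ≥ 50.4 W/(m·K). Survivors: alloy L, alloy S.
In SI units:
  alloy L: σ_y = 238.0 MPa, ρ = 7865 kg/m³
  alloy S: σ_y = 512.3 MPa, ρ = 10240 kg/m³
  alloy S: M = 2.21×10⁻³
  alloy L: M = 1.96×10⁻³
Alloy S has the largest M.

alloy S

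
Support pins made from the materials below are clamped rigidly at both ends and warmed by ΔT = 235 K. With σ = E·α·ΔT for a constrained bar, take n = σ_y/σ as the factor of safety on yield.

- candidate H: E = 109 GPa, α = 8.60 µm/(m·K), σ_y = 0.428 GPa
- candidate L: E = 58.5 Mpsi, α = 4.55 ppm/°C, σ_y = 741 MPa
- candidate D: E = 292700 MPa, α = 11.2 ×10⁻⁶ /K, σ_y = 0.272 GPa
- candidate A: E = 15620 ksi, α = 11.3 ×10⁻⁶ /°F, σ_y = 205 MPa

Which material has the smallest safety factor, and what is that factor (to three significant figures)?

candidate D, n = 0.353

Per material, after unit conversion:
  candidate H: E = 109.0, α = 8.60, σ_y = 428.0 → σ = 220 MPa, n = 1.94
  candidate L: E = 403.3, α = 4.55, σ_y = 741.0 → σ = 431 MPa, n = 1.72
  candidate D: E = 292.7, α = 11.2, σ_y = 272.0 → σ = 770 MPa, n = 0.353
  candidate A: E = 107.7, α = 20.3, σ_y = 205.0 → σ = 515 MPa, n = 0.398
Smallest n: candidate D with n = 0.353.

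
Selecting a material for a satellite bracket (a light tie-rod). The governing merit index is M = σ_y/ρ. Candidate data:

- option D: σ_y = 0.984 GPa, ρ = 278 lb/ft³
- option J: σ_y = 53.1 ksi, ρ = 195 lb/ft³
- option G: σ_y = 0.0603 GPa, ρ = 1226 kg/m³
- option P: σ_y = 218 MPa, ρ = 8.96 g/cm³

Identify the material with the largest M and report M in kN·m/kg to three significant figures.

option D, M = 221 kN·m/kg

In SI units:
  option D: σ_y = 984.0 MPa, ρ = 4453 kg/m³
  option J: σ_y = 366.1 MPa, ρ = 3124 kg/m³
  option G: σ_y = 60.30 MPa, ρ = 1226 kg/m³
  option P: σ_y = 218.0 MPa, ρ = 8960 kg/m³
  option D: M = 221 kN·m/kg
  option J: M = 117 kN·m/kg
  option G: M = 49.2 kN·m/kg
  option P: M = 24.3 kN·m/kg
The maximum is for option D.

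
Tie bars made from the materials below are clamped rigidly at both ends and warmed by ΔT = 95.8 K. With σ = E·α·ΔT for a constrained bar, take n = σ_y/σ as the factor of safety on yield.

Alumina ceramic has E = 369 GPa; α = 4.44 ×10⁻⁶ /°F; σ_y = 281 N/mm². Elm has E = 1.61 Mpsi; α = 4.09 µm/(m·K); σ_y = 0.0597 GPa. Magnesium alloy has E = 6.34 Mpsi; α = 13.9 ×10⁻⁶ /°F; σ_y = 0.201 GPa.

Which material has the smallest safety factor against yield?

alumina ceramic

With everything in SI (GPa, ×10⁻⁶/K, MPa):
  alumina ceramic: E = 369.0, α = 7.99, σ_y = 281.0 → σ = 283 MPa, n = 0.995
  elm: E = 11.10, α = 4.09, σ_y = 59.70 → σ = 4.35 MPa, n = 13.7
  magnesium alloy: E = 43.71, α = 25.0, σ_y = 201.0 → σ = 105 MPa, n = 1.92
Smallest n: alumina ceramic with n = 0.995.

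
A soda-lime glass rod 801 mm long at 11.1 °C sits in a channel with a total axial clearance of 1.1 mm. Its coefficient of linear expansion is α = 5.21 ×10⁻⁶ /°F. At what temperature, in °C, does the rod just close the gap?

α = 5.21×10⁻⁶/°F × 9/5 = 9.38×10⁻⁶/K.
α·L₀·ΔT = 1.1 mm ⇒ ΔT = 1.1 / (9.38×10⁻⁶ × 801.0) = 146.4 K.
T = 11.1 + 146.4 = 157.5 °C.

158 °C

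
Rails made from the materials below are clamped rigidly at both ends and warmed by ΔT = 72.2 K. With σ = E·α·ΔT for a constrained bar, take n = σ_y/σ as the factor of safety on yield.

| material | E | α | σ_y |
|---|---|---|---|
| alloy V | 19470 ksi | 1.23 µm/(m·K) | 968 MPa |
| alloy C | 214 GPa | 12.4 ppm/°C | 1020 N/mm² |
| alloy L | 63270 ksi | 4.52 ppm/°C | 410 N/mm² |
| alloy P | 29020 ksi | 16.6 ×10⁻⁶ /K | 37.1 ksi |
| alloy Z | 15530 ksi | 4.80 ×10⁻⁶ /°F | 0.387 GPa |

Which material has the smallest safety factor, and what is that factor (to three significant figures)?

alloy P, n = 1.07

In consistent units (E in GPa, α in ×10⁻⁶/K, σ_y in MPa):
  alloy V: E = 134.2, α = 1.23, σ_y = 968.0 → σ = 11.9 MPa, n = 81.2
  alloy C: E = 214.0, α = 12.4, σ_y = 1020 → σ = 192 MPa, n = 5.32
  alloy L: E = 436.2, α = 4.52, σ_y = 410.0 → σ = 142 MPa, n = 2.88
  alloy P: E = 200.1, α = 16.6, σ_y = 255.8 → σ = 240 MPa, n = 1.07
  alloy Z: E = 107.1, α = 8.64, σ_y = 387.0 → σ = 66.8 MPa, n = 5.79
Smallest n: alloy P with n = 1.07.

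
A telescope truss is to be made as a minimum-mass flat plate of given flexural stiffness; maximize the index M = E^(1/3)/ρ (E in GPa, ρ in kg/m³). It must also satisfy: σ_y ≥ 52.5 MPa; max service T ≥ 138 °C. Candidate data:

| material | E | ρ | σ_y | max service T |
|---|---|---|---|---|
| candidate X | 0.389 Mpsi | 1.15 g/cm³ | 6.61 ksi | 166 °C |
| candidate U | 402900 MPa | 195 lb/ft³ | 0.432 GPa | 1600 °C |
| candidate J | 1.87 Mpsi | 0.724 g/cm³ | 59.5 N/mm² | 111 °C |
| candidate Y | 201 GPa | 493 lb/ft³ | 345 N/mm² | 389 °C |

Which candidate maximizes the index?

candidate U

Screen on constraints: σ_y ≥ 52.5 MPa; max service T ≥ 138 °C. Survivors: candidate U, candidate Y.
Normalizing units and computing the index:
  candidate U: E = 402.9 GPa, ρ = 3124 kg/m³
  candidate Y: E = 201.0 GPa, ρ = 7897 kg/m³
  candidate U: M = 2.36×10⁻³
  candidate Y: M = 0.742×10⁻³
Highest index: candidate U.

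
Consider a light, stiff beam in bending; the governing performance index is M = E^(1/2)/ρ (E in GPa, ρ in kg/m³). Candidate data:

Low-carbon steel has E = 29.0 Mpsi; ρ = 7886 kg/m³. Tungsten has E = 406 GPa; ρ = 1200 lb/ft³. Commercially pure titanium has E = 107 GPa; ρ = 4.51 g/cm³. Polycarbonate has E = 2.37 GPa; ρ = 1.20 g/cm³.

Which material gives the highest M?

In SI units:
  low-carbon steel: E = 199.9 GPa, ρ = 7886 kg/m³
  tungsten: E = 406.0 GPa, ρ = 19220 kg/m³
  commercially pure titanium: E = 107.0 GPa, ρ = 4510 kg/m³
  polycarbonate: E = 2.370 GPa, ρ = 1200 kg/m³
  commercially pure titanium: M = 2.29×10⁻³
  low-carbon steel: M = 1.79×10⁻³
  polycarbonate: M = 1.28×10⁻³
  tungsten: M = 1.05×10⁻³
Highest index: commercially pure titanium.

commercially pure titanium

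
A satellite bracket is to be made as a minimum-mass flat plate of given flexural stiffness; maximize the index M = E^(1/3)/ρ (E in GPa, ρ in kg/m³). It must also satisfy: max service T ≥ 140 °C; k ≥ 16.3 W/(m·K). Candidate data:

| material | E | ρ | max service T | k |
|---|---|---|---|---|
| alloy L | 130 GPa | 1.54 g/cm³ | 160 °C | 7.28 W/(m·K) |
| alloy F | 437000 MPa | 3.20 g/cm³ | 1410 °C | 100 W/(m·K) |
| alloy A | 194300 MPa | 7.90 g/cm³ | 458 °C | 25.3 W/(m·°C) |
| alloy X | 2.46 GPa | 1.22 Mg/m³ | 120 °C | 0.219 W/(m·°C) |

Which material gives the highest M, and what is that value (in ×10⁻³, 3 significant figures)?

alloy F, M = 2.37×10⁻³

Screen on constraints: max service T ≥ 140 °C; k ≥ 16.3 W/(m·K). Survivors: alloy F, alloy A.
Normalizing units and computing the index:
  alloy F: E = 437.0 GPa, ρ = 3200 kg/m³
  alloy A: E = 194.3 GPa, ρ = 7900 kg/m³
  alloy F: M = 2.37×10⁻³
  alloy A: M = 0.733×10⁻³
Alloy F ranks first.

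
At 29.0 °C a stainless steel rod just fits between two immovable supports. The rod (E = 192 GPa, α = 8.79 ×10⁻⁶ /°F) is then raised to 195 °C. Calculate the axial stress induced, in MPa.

α = 8.79×10⁻⁶/°F × 9/5 = 15.8×10⁻⁶/K.
ΔT = 166.0 K. Constrained thermal stress σ = E·α·ΔT = 192.0×10³ MPa × 15.8×10⁻⁶ × 166.0 = 504 MPa (compressive).

504 MPa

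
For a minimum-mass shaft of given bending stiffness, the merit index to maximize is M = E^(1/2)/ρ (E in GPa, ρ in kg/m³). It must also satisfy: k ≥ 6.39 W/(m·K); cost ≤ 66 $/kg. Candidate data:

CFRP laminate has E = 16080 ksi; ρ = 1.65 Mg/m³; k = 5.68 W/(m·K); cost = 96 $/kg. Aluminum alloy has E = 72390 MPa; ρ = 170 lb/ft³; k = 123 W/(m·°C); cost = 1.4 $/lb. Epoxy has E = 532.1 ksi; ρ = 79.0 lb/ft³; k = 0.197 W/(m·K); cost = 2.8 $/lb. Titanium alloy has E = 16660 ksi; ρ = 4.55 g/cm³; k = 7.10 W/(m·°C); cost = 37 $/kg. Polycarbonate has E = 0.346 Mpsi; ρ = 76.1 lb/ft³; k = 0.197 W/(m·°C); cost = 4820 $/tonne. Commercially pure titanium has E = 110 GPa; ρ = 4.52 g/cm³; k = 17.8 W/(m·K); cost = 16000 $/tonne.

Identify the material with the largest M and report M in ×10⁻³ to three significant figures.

aluminum alloy, M = 3.12×10⁻³

Screen on constraints: k ≥ 6.39 W/(m·K); cost ≤ 66 $/kg. Survivors: aluminum alloy, titanium alloy, commercially pure titanium.
Normalizing units and computing the index:
  aluminum alloy: E = 72.39 GPa, ρ = 2723 kg/m³
  titanium alloy: E = 114.9 GPa, ρ = 4550 kg/m³
  commercially pure titanium: E = 110.0 GPa, ρ = 4520 kg/m³
  aluminum alloy: M = 3.12×10⁻³
  titanium alloy: M = 2.36×10⁻³
  commercially pure titanium: M = 2.32×10⁻³
Highest index: aluminum alloy.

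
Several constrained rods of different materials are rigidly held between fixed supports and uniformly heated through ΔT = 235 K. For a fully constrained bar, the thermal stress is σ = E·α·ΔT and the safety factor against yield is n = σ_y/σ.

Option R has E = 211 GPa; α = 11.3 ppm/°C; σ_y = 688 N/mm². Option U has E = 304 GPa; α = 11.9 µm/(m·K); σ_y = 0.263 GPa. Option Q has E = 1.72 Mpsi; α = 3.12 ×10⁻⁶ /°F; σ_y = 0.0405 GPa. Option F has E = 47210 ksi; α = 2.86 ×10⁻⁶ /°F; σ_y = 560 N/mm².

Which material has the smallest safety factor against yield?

option U

In consistent units (E in GPa, α in ×10⁻⁶/K, σ_y in MPa):
  option R: E = 211.0, α = 11.3, σ_y = 688.0 → σ = 560 MPa, n = 1.23
  option U: E = 304.0, α = 11.9, σ_y = 263.0 → σ = 850 MPa, n = 0.309
  option Q: E = 11.86, α = 5.62, σ_y = 40.50 → σ = 15.7 MPa, n = 2.59
  option F: E = 325.5, α = 5.15, σ_y = 560.0 → σ = 394 MPa, n = 1.42
The minimum is option U at n = 0.309.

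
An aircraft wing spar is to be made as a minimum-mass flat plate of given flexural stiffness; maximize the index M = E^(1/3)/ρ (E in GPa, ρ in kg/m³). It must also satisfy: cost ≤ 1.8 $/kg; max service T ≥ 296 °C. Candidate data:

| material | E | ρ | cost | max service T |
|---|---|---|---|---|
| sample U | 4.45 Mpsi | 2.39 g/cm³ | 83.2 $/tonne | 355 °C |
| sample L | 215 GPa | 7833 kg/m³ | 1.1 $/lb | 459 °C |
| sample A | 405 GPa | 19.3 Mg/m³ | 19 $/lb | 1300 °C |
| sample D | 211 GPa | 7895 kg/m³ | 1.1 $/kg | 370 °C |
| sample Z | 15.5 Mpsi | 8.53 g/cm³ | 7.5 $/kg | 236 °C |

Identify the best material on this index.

sample U

Screen on constraints: cost ≤ 1.8 $/kg; max service T ≥ 296 °C. Survivors: sample U, sample D.
In SI units:
  sample U: E = 30.68 GPa, ρ = 2390 kg/m³
  sample D: E = 211.0 GPa, ρ = 7895 kg/m³
  sample U: M = 1.31×10⁻³
  sample D: M = 0.754×10⁻³
Sample U has the largest M.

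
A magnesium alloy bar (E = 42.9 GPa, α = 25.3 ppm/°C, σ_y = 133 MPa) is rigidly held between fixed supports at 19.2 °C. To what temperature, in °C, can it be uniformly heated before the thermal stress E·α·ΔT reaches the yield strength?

142 °C

E·α·ΔT = 133.0 MPa ⇒ ΔT = 133.0 / (42.90×10³ × 25.3×10⁻⁶) = 122.5 K.
T = 19.2 + 122.5 = 141.7 °C.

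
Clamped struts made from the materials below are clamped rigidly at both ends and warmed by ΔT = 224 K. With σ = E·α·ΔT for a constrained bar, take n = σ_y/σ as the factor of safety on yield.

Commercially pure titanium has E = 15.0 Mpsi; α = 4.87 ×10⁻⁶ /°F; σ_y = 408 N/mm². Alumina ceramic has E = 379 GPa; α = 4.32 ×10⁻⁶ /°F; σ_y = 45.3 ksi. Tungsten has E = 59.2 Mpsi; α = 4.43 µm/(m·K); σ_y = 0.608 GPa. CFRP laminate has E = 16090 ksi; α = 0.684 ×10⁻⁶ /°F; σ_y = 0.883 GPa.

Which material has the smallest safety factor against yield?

With everything in SI (GPa, ×10⁻⁶/K, MPa):
  commercially pure titanium: E = 103.4, α = 8.77, σ_y = 408.0 → σ = 203 MPa, n = 2.01
  alumina ceramic: E = 379.0, α = 7.78, σ_y = 312.3 → σ = 660 MPa, n = 0.473
  tungsten: E = 408.2, α = 4.43, σ_y = 608.0 → σ = 405 MPa, n = 1.50
  CFRP laminate: E = 110.9, α = 1.23, σ_y = 883.0 → σ = 30.6 MPa, n = 28.9
Alumina ceramic has the lowest safety factor, n = 0.473.

alumina ceramic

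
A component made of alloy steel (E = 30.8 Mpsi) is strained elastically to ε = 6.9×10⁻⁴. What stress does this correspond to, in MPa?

147 MPa

E = 30.8 Mpsi = 212.4 GPa.
σ = E·ε = 212400 MPa × 6.9×10⁻⁴ = 147 MPa.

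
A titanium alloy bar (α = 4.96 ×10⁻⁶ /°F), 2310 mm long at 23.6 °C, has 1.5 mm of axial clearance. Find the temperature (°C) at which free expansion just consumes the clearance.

α = 4.96×10⁻⁶/°F × 9/5 = 8.93×10⁻⁶/K.
α·L₀·ΔT = 1.5 mm ⇒ ΔT = 1.5 / (8.93×10⁻⁶ × 2310.0) = 72.73 K.
T = 23.6 + 72.73 = 96.33 °C.

96.3 °C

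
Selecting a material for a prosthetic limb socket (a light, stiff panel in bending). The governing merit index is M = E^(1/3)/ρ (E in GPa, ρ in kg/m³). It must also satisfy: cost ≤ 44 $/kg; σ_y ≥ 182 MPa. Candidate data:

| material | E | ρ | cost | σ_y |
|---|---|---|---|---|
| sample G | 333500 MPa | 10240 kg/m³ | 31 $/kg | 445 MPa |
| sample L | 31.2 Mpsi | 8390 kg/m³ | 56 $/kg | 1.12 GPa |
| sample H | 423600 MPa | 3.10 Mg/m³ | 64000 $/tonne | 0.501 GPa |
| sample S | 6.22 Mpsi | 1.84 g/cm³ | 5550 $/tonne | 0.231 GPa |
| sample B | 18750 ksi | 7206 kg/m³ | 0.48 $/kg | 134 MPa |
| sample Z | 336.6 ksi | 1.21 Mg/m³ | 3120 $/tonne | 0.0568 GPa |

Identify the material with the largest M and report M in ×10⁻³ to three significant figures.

Screen on constraints: cost ≤ 44 $/kg; σ_y ≥ 182 MPa. Survivors: sample G, sample S.
Normalizing units and computing the index:
  sample G: E = 333.5 GPa, ρ = 10240 kg/m³
  sample S: E = 42.89 GPa, ρ = 1840 kg/m³
  sample S: M = 1.90×10⁻³
  sample G: M = 0.677×10⁻³
Highest index: sample S.

sample S, M = 1.90×10⁻³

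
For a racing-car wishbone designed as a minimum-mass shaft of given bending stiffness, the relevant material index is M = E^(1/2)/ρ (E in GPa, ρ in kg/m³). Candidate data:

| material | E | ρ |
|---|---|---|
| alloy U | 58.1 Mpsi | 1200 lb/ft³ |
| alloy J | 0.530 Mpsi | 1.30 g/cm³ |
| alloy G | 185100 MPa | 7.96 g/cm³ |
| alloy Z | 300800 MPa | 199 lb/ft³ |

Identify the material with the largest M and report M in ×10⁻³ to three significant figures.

alloy Z, M = 5.44×10⁻³

Putting every candidate on a common basis:
  alloy U: E = 400.6 GPa, ρ = 19220 kg/m³
  alloy J: E = 3.654 GPa, ρ = 1300 kg/m³
  alloy G: E = 185.1 GPa, ρ = 7960 kg/m³
  alloy Z: E = 300.8 GPa, ρ = 3188 kg/m³
  alloy Z: M = 5.44×10⁻³
  alloy G: M = 1.71×10⁻³
  alloy J: M = 1.47×10⁻³
  alloy U: M = 1.04×10⁻³
Highest index: alloy Z.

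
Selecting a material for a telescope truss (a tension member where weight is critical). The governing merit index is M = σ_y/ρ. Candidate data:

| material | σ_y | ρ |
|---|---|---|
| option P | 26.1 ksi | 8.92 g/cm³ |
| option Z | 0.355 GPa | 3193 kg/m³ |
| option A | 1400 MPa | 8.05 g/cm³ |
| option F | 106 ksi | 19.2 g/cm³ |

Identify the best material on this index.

option A

Convert each candidate to consistent units, then evaluate M:
  option P: σ_y = 180.0 MPa, ρ = 8920 kg/m³
  option Z: σ_y = 355.0 MPa, ρ = 3193 kg/m³
  option A: σ_y = 1400 MPa, ρ = 8050 kg/m³
  option F: σ_y = 730.8 MPa, ρ = 19200 kg/m³
  option A: M = 174 kN·m/kg
  option Z: M = 111 kN·m/kg
  option F: M = 38.1 kN·m/kg
  option P: M = 20.2 kN·m/kg
Option A ranks first.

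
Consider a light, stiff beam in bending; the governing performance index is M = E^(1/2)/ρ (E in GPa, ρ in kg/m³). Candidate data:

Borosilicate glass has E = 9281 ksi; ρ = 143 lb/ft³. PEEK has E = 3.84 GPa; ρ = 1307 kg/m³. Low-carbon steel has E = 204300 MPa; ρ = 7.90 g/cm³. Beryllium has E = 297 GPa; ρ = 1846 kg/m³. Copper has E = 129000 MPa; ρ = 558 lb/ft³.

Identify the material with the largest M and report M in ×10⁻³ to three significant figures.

Putting every candidate on a common basis:
  borosilicate glass: E = 63.99 GPa, ρ = 2291 kg/m³
  PEEK: E = 3.840 GPa, ρ = 1307 kg/m³
  low-carbon steel: E = 204.3 GPa, ρ = 7900 kg/m³
  beryllium: E = 297.0 GPa, ρ = 1846 kg/m³
  copper: E = 129.0 GPa, ρ = 8938 kg/m³
  beryllium: M = 9.34×10⁻³
  borosilicate glass: M = 3.49×10⁻³
  low-carbon steel: M = 1.81×10⁻³
  PEEK: M = 1.50×10⁻³
  copper: M = 1.27×10⁻³
Beryllium has the largest M.

beryllium, M = 9.34×10⁻³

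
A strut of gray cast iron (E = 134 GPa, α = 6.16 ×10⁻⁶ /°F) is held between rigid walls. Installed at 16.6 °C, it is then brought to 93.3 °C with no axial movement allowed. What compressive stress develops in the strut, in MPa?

114 MPa

α = 6.16×10⁻⁶/°F × 9/5 = 11.1×10⁻⁶/K.
ΔT = 76.70 K. Constrained thermal stress σ = E·α·ΔT = 134.0×10³ MPa × 11.1×10⁻⁶ × 76.70 = 114 MPa (compressive).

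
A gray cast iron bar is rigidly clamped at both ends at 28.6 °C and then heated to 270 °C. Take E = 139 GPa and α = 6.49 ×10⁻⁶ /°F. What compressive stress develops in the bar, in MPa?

392 MPa

α = 6.49×10⁻⁶/°F × 9/5 = 11.7×10⁻⁶/K.
ΔT = 241.4 K. Constrained thermal stress σ = E·α·ΔT = 139.0×10³ MPa × 11.7×10⁻⁶ × 241.4 = 392 MPa (compressive).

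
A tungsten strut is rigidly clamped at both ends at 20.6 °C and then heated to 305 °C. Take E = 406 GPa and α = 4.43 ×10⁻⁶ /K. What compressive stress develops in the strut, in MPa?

512 MPa

ΔT = 284.4 K. Constrained thermal stress σ = E·α·ΔT = 406.0×10³ MPa × 4.43×10⁻⁶ × 284.4 = 512 MPa (compressive).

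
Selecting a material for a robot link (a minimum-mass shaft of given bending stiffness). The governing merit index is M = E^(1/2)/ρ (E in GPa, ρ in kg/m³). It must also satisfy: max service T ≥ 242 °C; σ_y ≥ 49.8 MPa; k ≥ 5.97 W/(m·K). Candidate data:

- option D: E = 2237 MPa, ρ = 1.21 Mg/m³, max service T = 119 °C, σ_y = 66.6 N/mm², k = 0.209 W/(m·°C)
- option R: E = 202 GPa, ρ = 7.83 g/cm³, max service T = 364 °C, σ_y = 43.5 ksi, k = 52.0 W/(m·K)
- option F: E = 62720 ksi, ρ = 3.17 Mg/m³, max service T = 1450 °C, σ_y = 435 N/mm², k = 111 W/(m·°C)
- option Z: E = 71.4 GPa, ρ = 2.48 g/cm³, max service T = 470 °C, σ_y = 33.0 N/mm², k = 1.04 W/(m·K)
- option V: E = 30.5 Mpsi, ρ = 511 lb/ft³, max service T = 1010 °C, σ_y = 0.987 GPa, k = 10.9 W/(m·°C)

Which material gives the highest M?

option F

Screen on constraints: max service T ≥ 242 °C; σ_y ≥ 49.8 MPa; k ≥ 5.97 W/(m·K). Survivors: option R, option F, option V.
In SI units:
  option R: E = 202.0 GPa, ρ = 7830 kg/m³
  option F: E = 432.4 GPa, ρ = 3170 kg/m³
  option V: E = 210.3 GPa, ρ = 8185 kg/m³
  option F: M = 6.56×10⁻³
  option R: M = 1.82×10⁻³
  option V: M = 1.77×10⁻³
Option F has the largest M.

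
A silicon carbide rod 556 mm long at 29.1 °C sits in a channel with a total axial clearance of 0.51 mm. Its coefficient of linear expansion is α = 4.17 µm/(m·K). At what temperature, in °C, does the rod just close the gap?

249 °C

α·L₀·ΔT = 0.51 mm ⇒ ΔT = 0.51 / (4.17×10⁻⁶ × 556.0) = 220.0 K.
T = 29.1 + 220.0 = 249.1 °C.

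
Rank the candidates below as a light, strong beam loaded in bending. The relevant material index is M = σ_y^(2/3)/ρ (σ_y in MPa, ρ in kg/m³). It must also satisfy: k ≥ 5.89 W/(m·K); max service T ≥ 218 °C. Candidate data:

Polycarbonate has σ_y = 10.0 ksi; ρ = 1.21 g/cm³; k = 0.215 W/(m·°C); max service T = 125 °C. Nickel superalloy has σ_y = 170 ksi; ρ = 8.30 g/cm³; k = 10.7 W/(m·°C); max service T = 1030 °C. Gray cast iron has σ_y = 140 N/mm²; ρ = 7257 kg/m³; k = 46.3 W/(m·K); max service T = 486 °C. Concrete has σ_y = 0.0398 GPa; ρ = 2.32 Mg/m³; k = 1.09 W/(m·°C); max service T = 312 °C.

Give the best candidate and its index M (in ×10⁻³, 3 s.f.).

nickel superalloy, M = 13.4×10⁻³

Screen on constraints: k ≥ 5.89 W/(m·K); max service T ≥ 218 °C. Survivors: nickel superalloy, gray cast iron.
Normalizing units and computing the index:
  nickel superalloy: σ_y = 1172 MPa, ρ = 8300 kg/m³
  gray cast iron: σ_y = 140.0 MPa, ρ = 7257 kg/m³
  nickel superalloy: M = 13.4×10⁻³
  gray cast iron: M = 3.72×10⁻³
Nickel superalloy ranks first.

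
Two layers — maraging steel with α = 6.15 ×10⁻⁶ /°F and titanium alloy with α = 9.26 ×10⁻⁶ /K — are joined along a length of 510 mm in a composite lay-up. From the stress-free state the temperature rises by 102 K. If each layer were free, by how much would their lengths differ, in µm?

94.2 µm

maraging steel: α = 6.15×10⁻⁶/°F × 9/5 = 11.1×10⁻⁶/K.
Δα = |11.1 − 9.26|×10⁻⁶/K = 1.81×10⁻⁶/K.
ΔL_mismatch = Δα·L·ΔT = 1.81×10⁻⁶ × 510.0 mm × 102.0 K = 94.2 µm.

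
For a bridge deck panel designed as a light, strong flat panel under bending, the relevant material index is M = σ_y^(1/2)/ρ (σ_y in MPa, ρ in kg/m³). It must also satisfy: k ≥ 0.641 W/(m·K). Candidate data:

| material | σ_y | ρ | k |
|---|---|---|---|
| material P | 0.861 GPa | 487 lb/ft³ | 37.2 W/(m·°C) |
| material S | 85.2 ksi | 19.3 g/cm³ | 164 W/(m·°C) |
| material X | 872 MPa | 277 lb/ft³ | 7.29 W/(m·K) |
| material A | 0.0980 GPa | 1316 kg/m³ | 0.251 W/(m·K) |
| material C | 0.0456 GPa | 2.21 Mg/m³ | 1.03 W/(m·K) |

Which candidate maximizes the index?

Screen on constraints: k ≥ 0.641 W/(m·K). Survivors: material P, material S, material X, material C.
Normalizing units and computing the index:
  material P: σ_y = 861.0 MPa, ρ = 7801 kg/m³
  material S: σ_y = 587.4 MPa, ρ = 19300 kg/m³
  material X: σ_y = 872.0 MPa, ρ = 4437 kg/m³
  material C: σ_y = 45.60 MPa, ρ = 2210 kg/m³
  material X: M = 6.66×10⁻³
  material P: M = 3.76×10⁻³
  material C: M = 3.06×10⁻³
  material S: M = 1.26×10⁻³
Highest index: material X.

material X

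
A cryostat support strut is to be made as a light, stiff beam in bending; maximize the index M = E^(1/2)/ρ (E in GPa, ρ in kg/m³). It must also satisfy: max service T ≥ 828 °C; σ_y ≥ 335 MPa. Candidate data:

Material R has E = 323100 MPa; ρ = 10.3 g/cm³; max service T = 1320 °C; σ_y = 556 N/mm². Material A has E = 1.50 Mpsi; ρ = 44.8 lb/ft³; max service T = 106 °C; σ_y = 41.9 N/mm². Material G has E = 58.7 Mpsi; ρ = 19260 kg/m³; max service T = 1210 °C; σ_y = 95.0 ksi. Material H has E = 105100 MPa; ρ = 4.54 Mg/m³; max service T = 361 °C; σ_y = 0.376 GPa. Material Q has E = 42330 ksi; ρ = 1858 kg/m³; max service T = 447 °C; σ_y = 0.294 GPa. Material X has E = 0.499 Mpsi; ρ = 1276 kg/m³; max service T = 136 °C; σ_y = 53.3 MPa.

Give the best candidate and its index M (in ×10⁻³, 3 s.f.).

Screen on constraints: max service T ≥ 828 °C; σ_y ≥ 335 MPa. Survivors: material R, material G.
In SI units:
  material R: E = 323.1 GPa, ρ = 10300 kg/m³
  material G: E = 404.7 GPa, ρ = 19260 kg/m³
  material R: M = 1.75×10⁻³
  material G: M = 1.04×10⁻³
Material R ranks first.

material R, M = 1.75×10⁻³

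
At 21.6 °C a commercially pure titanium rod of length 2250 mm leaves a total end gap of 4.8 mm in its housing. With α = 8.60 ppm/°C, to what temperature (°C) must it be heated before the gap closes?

α·L₀·ΔT = 4.8 mm ⇒ ΔT = 4.8 / (8.60×10⁻⁶ × 2250.0) = 248.1 K.
T = 21.6 + 248.1 = 269.7 °C.

270 °C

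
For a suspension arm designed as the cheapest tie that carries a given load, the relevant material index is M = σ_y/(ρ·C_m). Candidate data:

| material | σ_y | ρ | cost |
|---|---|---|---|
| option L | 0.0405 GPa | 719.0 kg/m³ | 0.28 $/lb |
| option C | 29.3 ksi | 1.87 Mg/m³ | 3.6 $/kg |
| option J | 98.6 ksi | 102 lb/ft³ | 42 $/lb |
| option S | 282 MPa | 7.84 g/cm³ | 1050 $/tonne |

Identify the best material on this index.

Normalizing units and computing the index:
  option L: σ_y = 40.50 MPa, ρ = 719.0 kg/m³, cost = 0.6173 $/kg
  option C: σ_y = 202.0 MPa, ρ = 1870 kg/m³, cost = 3.600 $/kg
  option J: σ_y = 679.8 MPa, ρ = 1634 kg/m³, cost = 92.59 $/kg
  option S: σ_y = 282.0 MPa, ρ = 7840 kg/m³, cost = 1.050 $/kg
  option L: M = 91.3 kN·m per $
  option S: M = 34.3 kN·m per $
  option C: M = 30.0 kN·m per $
  option J: M = 4.49 kN·m per $
Option L ranks first.

option L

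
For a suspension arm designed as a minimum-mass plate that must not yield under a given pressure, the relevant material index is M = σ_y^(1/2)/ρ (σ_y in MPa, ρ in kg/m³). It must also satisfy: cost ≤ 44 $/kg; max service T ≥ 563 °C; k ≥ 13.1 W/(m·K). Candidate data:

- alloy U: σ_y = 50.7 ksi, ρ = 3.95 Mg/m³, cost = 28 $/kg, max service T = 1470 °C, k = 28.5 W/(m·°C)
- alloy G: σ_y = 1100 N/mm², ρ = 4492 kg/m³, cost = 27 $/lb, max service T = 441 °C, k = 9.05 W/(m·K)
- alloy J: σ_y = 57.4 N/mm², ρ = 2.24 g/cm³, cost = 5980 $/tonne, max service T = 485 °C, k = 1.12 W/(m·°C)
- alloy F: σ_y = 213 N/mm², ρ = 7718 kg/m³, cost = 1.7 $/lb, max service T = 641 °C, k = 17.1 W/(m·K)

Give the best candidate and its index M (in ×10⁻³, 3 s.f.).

Screen on constraints: cost ≤ 44 $/kg; max service T ≥ 563 °C; k ≥ 13.1 W/(m·K). Survivors: alloy U, alloy F.
In SI units:
  alloy U: σ_y = 349.6 MPa, ρ = 3950 kg/m³
  alloy F: σ_y = 213.0 MPa, ρ = 7718 kg/m³
  alloy U: M = 4.73×10⁻³
  alloy F: M = 1.89×10⁻³
Alloy U ranks first.

alloy U, M = 4.73×10⁻³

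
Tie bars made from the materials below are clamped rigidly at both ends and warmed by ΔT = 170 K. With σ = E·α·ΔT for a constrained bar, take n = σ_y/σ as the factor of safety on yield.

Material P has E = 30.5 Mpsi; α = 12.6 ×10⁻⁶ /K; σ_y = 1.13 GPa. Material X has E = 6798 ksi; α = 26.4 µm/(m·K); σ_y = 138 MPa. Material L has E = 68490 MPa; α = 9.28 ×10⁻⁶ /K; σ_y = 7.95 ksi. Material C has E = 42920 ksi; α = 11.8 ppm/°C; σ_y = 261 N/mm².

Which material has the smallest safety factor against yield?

With everything in SI (GPa, ×10⁻⁶/K, MPa):
  material P: E = 210.3, α = 12.6, σ_y = 1130 → σ = 450 MPa, n = 2.51
  material X: E = 46.87, α = 26.4, σ_y = 138.0 → σ = 210 MPa, n = 0.656
  material L: E = 68.49, α = 9.28, σ_y = 54.81 → σ = 108 MPa, n = 0.507
  material C: E = 295.9, α = 11.8, σ_y = 261.0 → σ = 594 MPa, n = 0.440
The minimum is material C at n = 0.440.

material C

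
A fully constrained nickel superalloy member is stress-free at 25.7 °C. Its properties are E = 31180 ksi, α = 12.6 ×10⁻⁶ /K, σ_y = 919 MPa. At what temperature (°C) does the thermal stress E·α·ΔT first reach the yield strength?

365 °C

E = 31180 ksi = 215.0 GPa.
E·α·ΔT = 919.0 MPa ⇒ ΔT = 919.0 / (215.0×10³ × 12.6×10⁻⁶) = 339.3 K.
T = 25.7 + 339.3 = 365.0 °C.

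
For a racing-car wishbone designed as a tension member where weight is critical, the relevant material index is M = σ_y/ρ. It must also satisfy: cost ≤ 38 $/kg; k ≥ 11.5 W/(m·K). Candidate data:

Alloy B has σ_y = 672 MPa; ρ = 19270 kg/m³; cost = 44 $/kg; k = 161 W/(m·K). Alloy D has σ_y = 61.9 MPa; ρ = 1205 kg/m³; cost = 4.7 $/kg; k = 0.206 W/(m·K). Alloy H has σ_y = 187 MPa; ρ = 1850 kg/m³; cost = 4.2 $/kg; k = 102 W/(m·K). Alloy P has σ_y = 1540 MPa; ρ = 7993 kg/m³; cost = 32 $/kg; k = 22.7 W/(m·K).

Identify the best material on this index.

Screen on constraints: cost ≤ 38 $/kg; k ≥ 11.5 W/(m·K). Survivors: alloy H, alloy P.
Per-candidate index values:
  alloy P: M = 193 kN·m/kg
  alloy H: M = 101 kN·m/kg
Alloy P ranks first.

alloy P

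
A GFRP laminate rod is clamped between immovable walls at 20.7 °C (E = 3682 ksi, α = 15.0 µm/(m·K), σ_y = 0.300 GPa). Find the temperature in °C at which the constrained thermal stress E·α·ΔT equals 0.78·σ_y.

E = 3682 ksi = 25.39 GPa.
σ_y = 0.300 GPa = 300.0 MPa.
E·α·ΔT = 234.0 MPa ⇒ ΔT = 234.0 / (25.39×10³ × 15.0×10⁻⁶) = 614.5 K.
T = 20.7 + 614.5 = 635.2 °C.

635 °C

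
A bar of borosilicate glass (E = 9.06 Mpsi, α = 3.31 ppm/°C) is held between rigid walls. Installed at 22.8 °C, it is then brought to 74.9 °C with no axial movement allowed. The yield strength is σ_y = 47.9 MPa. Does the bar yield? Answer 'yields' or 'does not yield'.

does not yield

E = 9.06 Mpsi = 62.47 GPa.
ΔT = 52.10 K. Constrained thermal stress σ = E·α·ΔT = 62.47×10³ MPa × 3.31×10⁻⁶ × 52.10 = 10.8 MPa (compressive).
Compare to σ_y = 47.9 MPa: σ < σ_y, so it does not yield.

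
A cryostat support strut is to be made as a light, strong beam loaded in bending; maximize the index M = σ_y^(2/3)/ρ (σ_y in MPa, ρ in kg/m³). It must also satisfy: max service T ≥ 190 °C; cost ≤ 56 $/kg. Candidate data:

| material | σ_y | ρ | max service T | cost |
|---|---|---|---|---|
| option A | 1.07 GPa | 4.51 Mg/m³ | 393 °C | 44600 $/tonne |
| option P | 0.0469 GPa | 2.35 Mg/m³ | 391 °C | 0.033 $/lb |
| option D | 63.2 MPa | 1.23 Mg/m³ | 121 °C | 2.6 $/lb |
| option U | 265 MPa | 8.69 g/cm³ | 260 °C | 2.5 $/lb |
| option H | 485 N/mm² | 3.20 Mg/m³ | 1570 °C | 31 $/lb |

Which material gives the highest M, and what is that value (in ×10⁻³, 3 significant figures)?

Screen on constraints: max service T ≥ 190 °C; cost ≤ 56 $/kg. Survivors: option A, option P, option U.
Putting every candidate on a common basis:
  option A: σ_y = 1070 MPa, ρ = 4510 kg/m³
  option P: σ_y = 46.90 MPa, ρ = 2350 kg/m³
  option U: σ_y = 265.0 MPa, ρ = 8690 kg/m³
  option A: M = 23.2×10⁻³
  option P: M = 5.53×10⁻³
  option U: M = 4.75×10⁻³
Highest index: option A.

option A, M = 23.2×10⁻³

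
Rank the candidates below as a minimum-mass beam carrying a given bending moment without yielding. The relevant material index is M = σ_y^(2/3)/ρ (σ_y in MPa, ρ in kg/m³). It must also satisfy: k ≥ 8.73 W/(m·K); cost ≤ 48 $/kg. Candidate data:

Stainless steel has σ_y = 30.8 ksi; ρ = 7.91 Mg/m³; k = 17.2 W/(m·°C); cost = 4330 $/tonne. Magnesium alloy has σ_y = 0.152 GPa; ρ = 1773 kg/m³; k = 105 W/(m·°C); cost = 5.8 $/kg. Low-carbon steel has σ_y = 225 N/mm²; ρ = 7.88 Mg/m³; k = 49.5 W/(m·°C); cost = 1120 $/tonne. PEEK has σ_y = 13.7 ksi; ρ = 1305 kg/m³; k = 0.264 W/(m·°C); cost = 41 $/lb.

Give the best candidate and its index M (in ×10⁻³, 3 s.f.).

magnesium alloy, M = 16.1×10⁻³

Screen on constraints: k ≥ 8.73 W/(m·K); cost ≤ 48 $/kg. Survivors: stainless steel, magnesium alloy, low-carbon steel.
Normalizing units and computing the index:
  stainless steel: σ_y = 212.4 MPa, ρ = 7910 kg/m³
  magnesium alloy: σ_y = 152.0 MPa, ρ = 1773 kg/m³
  low-carbon steel: σ_y = 225.0 MPa, ρ = 7880 kg/m³
  magnesium alloy: M = 16.1×10⁻³
  low-carbon steel: M = 4.69×10⁻³
  stainless steel: M = 4.50×10⁻³
Magnesium alloy ranks first.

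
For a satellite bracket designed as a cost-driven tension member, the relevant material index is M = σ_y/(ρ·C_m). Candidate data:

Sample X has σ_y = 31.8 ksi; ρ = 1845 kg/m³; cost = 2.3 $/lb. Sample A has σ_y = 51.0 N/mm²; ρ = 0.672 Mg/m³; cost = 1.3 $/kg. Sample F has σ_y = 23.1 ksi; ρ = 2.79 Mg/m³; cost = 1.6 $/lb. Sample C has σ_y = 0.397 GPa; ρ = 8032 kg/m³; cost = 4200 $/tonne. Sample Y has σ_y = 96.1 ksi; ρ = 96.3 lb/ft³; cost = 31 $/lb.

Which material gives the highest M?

After converting to SI:
  sample X: σ_y = 219.3 MPa, ρ = 1845 kg/m³, cost = 5.071 $/kg
  sample A: σ_y = 51.00 MPa, ρ = 672.0 kg/m³, cost = 1.300 $/kg
  sample F: σ_y = 159.3 MPa, ρ = 2790 kg/m³, cost = 3.527 $/kg
  sample C: σ_y = 397.0 MPa, ρ = 8032 kg/m³, cost = 4.200 $/kg
  sample Y: σ_y = 662.6 MPa, ρ = 1543 kg/m³, cost = 68.34 $/kg
  sample A: M = 58.4 kN·m per $
  sample X: M = 23.4 kN·m per $
  sample F: M = 16.2 kN·m per $
  sample C: M = 11.8 kN·m per $
  sample Y: M = 6.29 kN·m per $
Sample A has the largest M.

sample A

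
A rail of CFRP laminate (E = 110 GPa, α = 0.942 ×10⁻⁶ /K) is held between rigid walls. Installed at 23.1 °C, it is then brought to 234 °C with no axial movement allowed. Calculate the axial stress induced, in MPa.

21.9 MPa

ΔT = 210.9 K. Constrained thermal stress σ = E·α·ΔT = 110.0×10³ MPa × 0.942×10⁻⁶ × 210.9 = 21.9 MPa (compressive).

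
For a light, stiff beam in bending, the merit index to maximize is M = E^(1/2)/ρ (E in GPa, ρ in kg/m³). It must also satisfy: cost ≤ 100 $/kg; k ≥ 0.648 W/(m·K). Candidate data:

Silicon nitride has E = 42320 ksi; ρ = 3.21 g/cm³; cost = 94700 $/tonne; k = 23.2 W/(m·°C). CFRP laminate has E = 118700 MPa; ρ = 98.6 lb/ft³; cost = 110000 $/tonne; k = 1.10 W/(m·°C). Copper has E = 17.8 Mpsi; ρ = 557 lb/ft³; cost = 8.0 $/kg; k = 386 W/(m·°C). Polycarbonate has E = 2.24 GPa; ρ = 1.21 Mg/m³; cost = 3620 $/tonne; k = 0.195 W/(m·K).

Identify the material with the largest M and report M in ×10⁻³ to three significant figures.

silicon nitride, M = 5.32×10⁻³

Screen on constraints: cost ≤ 100 $/kg; k ≥ 0.648 W/(m·K). Survivors: silicon nitride, copper.
Putting every candidate on a common basis:
  silicon nitride: E = 291.8 GPa, ρ = 3210 kg/m³
  copper: E = 122.7 GPa, ρ = 8922 kg/m³
  silicon nitride: M = 5.32×10⁻³
  copper: M = 1.24×10⁻³
Silicon nitride ranks first.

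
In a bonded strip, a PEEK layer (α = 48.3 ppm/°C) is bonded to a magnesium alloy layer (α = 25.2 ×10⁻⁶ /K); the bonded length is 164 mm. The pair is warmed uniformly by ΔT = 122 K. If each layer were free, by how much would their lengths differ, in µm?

462 µm

Δα = |48.3 − 25.2|×10⁻⁶/K = 23.1×10⁻⁶/K.
ΔL_mismatch = Δα·L·ΔT = 23.1×10⁻⁶ × 164.0 mm × 122.0 K = 462 µm.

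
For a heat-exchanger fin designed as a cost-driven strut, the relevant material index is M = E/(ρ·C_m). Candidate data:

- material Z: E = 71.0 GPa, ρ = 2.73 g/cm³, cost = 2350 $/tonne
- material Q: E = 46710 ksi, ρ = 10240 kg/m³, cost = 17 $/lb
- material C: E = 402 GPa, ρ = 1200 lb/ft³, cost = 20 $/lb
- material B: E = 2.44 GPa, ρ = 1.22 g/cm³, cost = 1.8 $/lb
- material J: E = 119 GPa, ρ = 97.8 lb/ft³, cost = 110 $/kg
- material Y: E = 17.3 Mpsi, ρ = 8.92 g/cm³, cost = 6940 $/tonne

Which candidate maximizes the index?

After converting to SI:
  material Z: E = 71.00 GPa, ρ = 2730 kg/m³, cost = 2.350 $/kg
  material Q: E = 322.1 GPa, ρ = 10240 kg/m³, cost = 37.48 $/kg
  material C: E = 402.0 GPa, ρ = 19220 kg/m³, cost = 44.09 $/kg
  material B: E = 2.440 GPa, ρ = 1220 kg/m³, cost = 3.968 $/kg
  material J: E = 119.0 GPa, ρ = 1567 kg/m³, cost = 110.0 $/kg
  material Y: E = 119.3 GPa, ρ = 8920 kg/m³, cost = 6.940 $/kg
  material Z: M = 11.1 MN·m per $
  material Y: M = 1.93 MN·m per $
  material Q: M = 0.839 MN·m per $
  material J: M = 0.691 MN·m per $
  material B: M = 0.504 MN·m per $
  material C: M = 0.474 MN·m per $
Material Z has the largest M.

material Z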